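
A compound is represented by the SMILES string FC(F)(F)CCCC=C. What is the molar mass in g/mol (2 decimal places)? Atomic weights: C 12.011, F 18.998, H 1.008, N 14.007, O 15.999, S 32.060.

First, the molecular formula is C6H9F3 (counting implicit H from valence).
  C: 6 × 12.011 = 72.066
  F: 3 × 18.998 = 56.994
  H: 9 × 1.008 = 9.072
Sum: 6×12.011 + 3×18.998 + 9×1.008 = 138.132 → 138.13 g/mol.

138.13 g/mol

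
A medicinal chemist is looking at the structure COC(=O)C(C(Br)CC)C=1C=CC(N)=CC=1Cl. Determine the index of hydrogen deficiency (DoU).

5

Degree of unsaturation = (number of rings) + (number of π bonds).
Ring closures in the SMILES: 1.
π bonds: 4 double bonds (each 1 DoU) → 4 DoU from unsaturation.
Total DoU = 1 + 4 = 5.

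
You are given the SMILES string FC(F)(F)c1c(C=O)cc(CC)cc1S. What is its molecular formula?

C10H9F3OS

Walk through each heavy atom and fill implicit hydrogens from standard valence (C 4, N 3, O 2, S 2, halogen 1); for lowercase aromatic atoms, an aromatic c carries 1 H when it has two neighbours and 0 H with three, and aromatic n carries 0 H:
  atom 1: F (halogen, monovalent) → 0 H
  atom 2: C, bond orders sum to 4 (valence 4) → 0 H
  atom 3: F (halogen, monovalent) → 0 H
  atom 4: F (halogen, monovalent) → 0 H
  atom 5: aromatic c, 3 neighbours → 0 H
  atom 6: aromatic c, 3 neighbours → 0 H
  atom 7: C, bond orders sum to 3 (valence 4) → 1 H
  atom 8: O, bond orders sum to 2 (valence 2) → 0 H
  atom 9: aromatic c, 2 neighbours → 1 H
  atom 10: aromatic c, 3 neighbours → 0 H
  atom 11: C, bond orders sum to 2 (valence 4) → 2 H
  atom 12: C, bond orders sum to 1 (valence 4) → 3 H
  atom 13: aromatic c, 2 neighbours → 1 H
  atom 14: aromatic c, 3 neighbours → 0 H
  atom 15: S, bond orders sum to 1 (valence 2) → 1 H
Totals → C:10, H:9, F:3, O:1, S:1.
In Hill order: C10H9F3OS.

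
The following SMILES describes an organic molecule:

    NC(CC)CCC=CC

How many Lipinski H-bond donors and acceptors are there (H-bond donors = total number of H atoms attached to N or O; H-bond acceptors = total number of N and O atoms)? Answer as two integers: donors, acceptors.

Donors: find every N or O and count the H atoms it carries.
  atom 1 (N): bond orders sum to 1 → 2 H
Lipinski HBD = 2.
Acceptors: N atoms = 1, O atoms = 0 → HBA = 1.

2, 1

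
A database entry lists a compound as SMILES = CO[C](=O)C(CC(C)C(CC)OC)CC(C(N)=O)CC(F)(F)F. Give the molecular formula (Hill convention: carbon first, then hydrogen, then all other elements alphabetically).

Walk through each heavy atom and fill implicit hydrogens from standard valence (C 4, N 3, O 2, S 2, halogen 1):
  atom 1: C, bond orders sum to 1 (valence 4) → 3 H
  atom 2: O, bond orders sum to 2 (valence 2) → 0 H
  atom 3: C with explicit H count 0
  atom 4: O, bond orders sum to 2 (valence 2) → 0 H
  atom 5: C, bond orders sum to 3 (valence 4) → 1 H
  atom 6: C, bond orders sum to 2 (valence 4) → 2 H
  atom 7: C, bond orders sum to 3 (valence 4) → 1 H
  atom 8: C, bond orders sum to 1 (valence 4) → 3 H
  atom 9: C, bond orders sum to 3 (valence 4) → 1 H
  atom 10: C, bond orders sum to 2 (valence 4) → 2 H
  atom 11: C, bond orders sum to 1 (valence 4) → 3 H
  atom 12: O, bond orders sum to 2 (valence 2) → 0 H
  atom 13: C, bond orders sum to 1 (valence 4) → 3 H
  atom 14: C, bond orders sum to 2 (valence 4) → 2 H
  atom 15: C, bond orders sum to 3 (valence 4) → 1 H
  atom 16: C, bond orders sum to 4 (valence 4) → 0 H
  atom 17: N, bond orders sum to 1 (valence 3) → 2 H
  atom 18: O, bond orders sum to 2 (valence 2) → 0 H
  atom 19: C, bond orders sum to 2 (valence 4) → 2 H
  atom 20: C, bond orders sum to 4 (valence 4) → 0 H
  atom 21: F (halogen, monovalent) → 0 H
  atom 22: F (halogen, monovalent) → 0 H
  atom 23: F (halogen, monovalent) → 0 H
Totals → C:15, H:26, F:3, N:1, O:4.

C15H26F3NO4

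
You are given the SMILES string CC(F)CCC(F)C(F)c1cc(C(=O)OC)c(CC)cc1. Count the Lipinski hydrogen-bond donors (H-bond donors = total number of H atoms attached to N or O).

0

Donors: find every N or O and count the H atoms it carries.
  atom 14 (O): bond orders sum to 2 → 0 H
  atom 15 (O): bond orders sum to 2 → 0 H
Lipinski HBD = 0.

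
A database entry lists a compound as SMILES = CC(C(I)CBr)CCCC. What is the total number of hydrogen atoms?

16

Walk through each heavy atom and fill implicit hydrogens from standard valence (C 4, N 3, O 2, S 2, halogen 1):
  atom 1: C, bond orders sum to 1 (valence 4) → 3 H
  atom 2: C, bond orders sum to 3 (valence 4) → 1 H
  atom 3: C, bond orders sum to 3 (valence 4) → 1 H
  atom 4: I (halogen, monovalent) → 0 H
  atom 5: C, bond orders sum to 2 (valence 4) → 2 H
  atom 6: Br (halogen, monovalent) → 0 H
  atom 7: C, bond orders sum to 2 (valence 4) → 2 H
  atom 8: C, bond orders sum to 2 (valence 4) → 2 H
  atom 9: C, bond orders sum to 2 (valence 4) → 2 H
  atom 10: C, bond orders sum to 1 (valence 4) → 3 H
Total hydrogens: 16.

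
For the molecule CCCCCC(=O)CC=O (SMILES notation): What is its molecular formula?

Walk through each heavy atom and fill implicit hydrogens from standard valence (C 4, N 3, O 2, S 2, halogen 1):
  atom 1: C, bond orders sum to 1 (valence 4) → 3 H
  atom 2: C, bond orders sum to 2 (valence 4) → 2 H
  atom 3: C, bond orders sum to 2 (valence 4) → 2 H
  atom 4: C, bond orders sum to 2 (valence 4) → 2 H
  atom 5: C, bond orders sum to 2 (valence 4) → 2 H
  atom 6: C, bond orders sum to 4 (valence 4) → 0 H
  atom 7: O, bond orders sum to 2 (valence 2) → 0 H
  atom 8: C, bond orders sum to 2 (valence 4) → 2 H
  atom 9: C, bond orders sum to 3 (valence 4) → 1 H
  atom 10: O, bond orders sum to 2 (valence 2) → 0 H
Totals → C:8, H:14, O:2.

C8H14O2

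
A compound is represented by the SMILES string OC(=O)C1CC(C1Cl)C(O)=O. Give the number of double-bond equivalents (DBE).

Molecular formula: C6H7ClO4.
DoU = (2C + 2 + N − H − X) / 2, where X is the halogen count and O/S are ignored.
    = (2·6 + 2 + 0 − 7 − 1) / 2 = 6 / 2 = 3.

3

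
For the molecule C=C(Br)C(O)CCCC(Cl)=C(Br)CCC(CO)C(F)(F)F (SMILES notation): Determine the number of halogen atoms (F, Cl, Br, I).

6

Halogen atoms appear at heavy-atom positions 3, 10, 12, 19, 20, 21 (2×Br, 1×Cl, 3×F).
Other groups present: 2 alkene, 2 hydroxyl.
Halogen count: 6.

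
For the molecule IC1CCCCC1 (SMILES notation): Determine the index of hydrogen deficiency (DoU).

Molecular formula: C6H11I.
DoU = (2C + 2 + N − H − X) / 2, where X is the halogen count and O/S are ignored.
    = (2·6 + 2 + 0 − 11 − 1) / 2 = 2 / 2 = 1.

1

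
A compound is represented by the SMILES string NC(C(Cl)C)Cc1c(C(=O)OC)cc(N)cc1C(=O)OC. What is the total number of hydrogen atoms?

Walk through each heavy atom and fill implicit hydrogens from standard valence (C 4, N 3, O 2, S 2, halogen 1); for lowercase aromatic atoms, an aromatic c carries 1 H when it has two neighbours and 0 H with three, and aromatic n carries 0 H:
  atom 1: N, bond orders sum to 1 (valence 3) → 2 H
  atom 2: C, bond orders sum to 3 (valence 4) → 1 H
  atom 3: C, bond orders sum to 3 (valence 4) → 1 H
  atom 4: Cl (halogen, monovalent) → 0 H
  atom 5: C, bond orders sum to 1 (valence 4) → 3 H
  atom 6: C, bond orders sum to 2 (valence 4) → 2 H
  atom 7: aromatic c, 3 neighbours → 0 H
  atom 8: aromatic c, 3 neighbours → 0 H
  atom 9: C, bond orders sum to 4 (valence 4) → 0 H
  atom 10: O, bond orders sum to 2 (valence 2) → 0 H
  atom 11: O, bond orders sum to 2 (valence 2) → 0 H
  atom 12: C, bond orders sum to 1 (valence 4) → 3 H
  atom 13: aromatic c, 2 neighbours → 1 H
  atom 14: aromatic c, 3 neighbours → 0 H
  atom 15: N, bond orders sum to 1 (valence 3) → 2 H
  atom 16: aromatic c, 2 neighbours → 1 H
  atom 17: aromatic c, 3 neighbours → 0 H
  atom 18: C, bond orders sum to 4 (valence 4) → 0 H
  atom 19: O, bond orders sum to 2 (valence 2) → 0 H
  atom 20: O, bond orders sum to 2 (valence 2) → 0 H
  atom 21: C, bond orders sum to 1 (valence 4) → 3 H
Total hydrogens: 19.

19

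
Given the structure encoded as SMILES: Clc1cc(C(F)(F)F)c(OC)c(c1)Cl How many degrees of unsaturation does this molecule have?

Molecular formula: C8H5Cl2F3O.
DoU = (2C + 2 + N − H − X) / 2, where X is the halogen count and O/S are ignored.
    = (2·8 + 2 + 0 − 5 − 5) / 2 = 8 / 2 = 4.

4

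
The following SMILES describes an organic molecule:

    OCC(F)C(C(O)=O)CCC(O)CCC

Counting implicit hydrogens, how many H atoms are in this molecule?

19

Walk through each heavy atom and fill implicit hydrogens from standard valence (C 4, N 3, O 2, S 2, halogen 1):
  atom 1: O, bond orders sum to 1 (valence 2) → 1 H
  atom 2: C, bond orders sum to 2 (valence 4) → 2 H
  atom 3: C, bond orders sum to 3 (valence 4) → 1 H
  atom 4: F (halogen, monovalent) → 0 H
  atom 5: C, bond orders sum to 3 (valence 4) → 1 H
  atom 6: C, bond orders sum to 4 (valence 4) → 0 H
  atom 7: O, bond orders sum to 1 (valence 2) → 1 H
  atom 8: O, bond orders sum to 2 (valence 2) → 0 H
  atom 9: C, bond orders sum to 2 (valence 4) → 2 H
  atom 10: C, bond orders sum to 2 (valence 4) → 2 H
  atom 11: C, bond orders sum to 3 (valence 4) → 1 H
  atom 12: O, bond orders sum to 1 (valence 2) → 1 H
  atom 13: C, bond orders sum to 2 (valence 4) → 2 H
  atom 14: C, bond orders sum to 2 (valence 4) → 2 H
  atom 15: C, bond orders sum to 1 (valence 4) → 3 H
Total hydrogens: 19.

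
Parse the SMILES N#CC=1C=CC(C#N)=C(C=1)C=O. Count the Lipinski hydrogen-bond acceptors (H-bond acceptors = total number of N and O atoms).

N atoms: 2; O atoms: 1.
Lipinski HBA = 2 + 1 = 3.

3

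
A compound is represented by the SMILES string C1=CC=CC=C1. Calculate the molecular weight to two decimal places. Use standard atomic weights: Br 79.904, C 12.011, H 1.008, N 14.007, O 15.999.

First, the molecular formula is C6H6 (counting implicit H from valence).
  C: 6 × 12.011 = 72.066
  H: 6 × 1.008 = 6.048
Sum: 6×12.011 + 6×1.008 = 78.114 → 78.11 g/mol.

78.11 g/mol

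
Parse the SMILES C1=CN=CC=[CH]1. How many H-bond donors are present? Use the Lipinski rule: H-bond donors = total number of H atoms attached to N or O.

Donors: find every N or O and count the H atoms it carries.
  atom 3 (N): bond orders sum to 3 → 0 H
Lipinski HBD = 0.

0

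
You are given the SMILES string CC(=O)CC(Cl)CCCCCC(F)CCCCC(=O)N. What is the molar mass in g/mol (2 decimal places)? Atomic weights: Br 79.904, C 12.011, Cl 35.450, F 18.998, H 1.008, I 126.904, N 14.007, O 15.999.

First, the molecular formula is C15H27ClFNO2 (counting implicit H from valence).
  C: 15 × 12.011 = 180.165
  Cl: 1 × 35.450 = 35.450
  F: 1 × 18.998 = 18.998
  H: 27 × 1.008 = 27.216
  N: 1 × 14.007 = 14.007
  O: 2 × 15.999 = 31.998
Sum: 15×12.011 + 1×35.450 + 1×18.998 + 27×1.008 + 1×14.007 + 2×15.999 = 307.834 → 307.83 g/mol.

307.83 g/mol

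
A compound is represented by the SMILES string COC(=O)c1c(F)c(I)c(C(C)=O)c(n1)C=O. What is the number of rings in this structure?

In SMILES, each pair of matching ring-closure digits denotes one ring-closing bond; the number of such bonds equals the number of independent rings.
Ring-closure bonds here: 1.

1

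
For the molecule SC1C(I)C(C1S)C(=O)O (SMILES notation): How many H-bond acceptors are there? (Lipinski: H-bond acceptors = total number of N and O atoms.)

2

N atoms: 0; O atoms: 2.
Lipinski HBA = 0 + 2 = 2.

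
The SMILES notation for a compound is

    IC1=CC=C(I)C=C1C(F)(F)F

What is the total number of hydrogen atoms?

3

Walk through each heavy atom and fill implicit hydrogens from standard valence (C 4, N 3, O 2, S 2, halogen 1):
  atom 1: I (halogen, monovalent) → 0 H
  atom 2: C, bond orders sum to 4 (valence 4) → 0 H
  atom 3: C, bond orders sum to 3 (valence 4) → 1 H
  atom 4: C, bond orders sum to 3 (valence 4) → 1 H
  atom 5: C, bond orders sum to 4 (valence 4) → 0 H
  atom 6: I (halogen, monovalent) → 0 H
  atom 7: C, bond orders sum to 3 (valence 4) → 1 H
  atom 8: C, bond orders sum to 4 (valence 4) → 0 H
  atom 9: C, bond orders sum to 4 (valence 4) → 0 H
  atom 10: F (halogen, monovalent) → 0 H
  atom 11: F (halogen, monovalent) → 0 H
  atom 12: F (halogen, monovalent) → 0 H
Total hydrogens: 3.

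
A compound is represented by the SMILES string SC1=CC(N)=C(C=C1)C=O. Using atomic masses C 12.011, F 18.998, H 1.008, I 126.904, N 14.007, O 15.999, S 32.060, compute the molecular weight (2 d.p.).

First, the molecular formula is C7H7NOS (counting implicit H from valence).
  C: 7 × 12.011 = 84.077
  H: 7 × 1.008 = 7.056
  N: 1 × 14.007 = 14.007
  O: 1 × 15.999 = 15.999
  S: 1 × 32.060 = 32.060
Sum: 7×12.011 + 7×1.008 + 1×14.007 + 1×15.999 + 1×32.060 = 153.199 → 153.20 g/mol.

153.20 g/mol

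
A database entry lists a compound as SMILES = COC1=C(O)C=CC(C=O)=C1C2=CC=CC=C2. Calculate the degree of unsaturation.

Molecular formula: C14H12O3.
DoU = (2C + 2 + N − H − X) / 2, where X is the halogen count and O/S are ignored.
    = (2·14 + 2 + 0 − 12 − 0) / 2 = 18 / 2 = 9.

9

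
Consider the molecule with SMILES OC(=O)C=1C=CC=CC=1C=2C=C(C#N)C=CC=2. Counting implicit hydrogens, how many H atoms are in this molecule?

Walk through each heavy atom and fill implicit hydrogens from standard valence (C 4, N 3, O 2, S 2, halogen 1):
  atom 1: O, bond orders sum to 1 (valence 2) → 1 H
  atom 2: C, bond orders sum to 4 (valence 4) → 0 H
  atom 3: O, bond orders sum to 2 (valence 2) → 0 H
  atom 4: C, bond orders sum to 4 (valence 4) → 0 H
  atom 5: C, bond orders sum to 3 (valence 4) → 1 H
  atom 6: C, bond orders sum to 3 (valence 4) → 1 H
  atom 7: C, bond orders sum to 3 (valence 4) → 1 H
  atom 8: C, bond orders sum to 3 (valence 4) → 1 H
  atom 9: C, bond orders sum to 4 (valence 4) → 0 H
  atom 10: C, bond orders sum to 4 (valence 4) → 0 H
  atom 11: C, bond orders sum to 3 (valence 4) → 1 H
  atom 12: C, bond orders sum to 4 (valence 4) → 0 H
  atom 13: C, bond orders sum to 4 (valence 4) → 0 H
  atom 14: N, bond orders sum to 3 (valence 3) → 0 H
  atom 15: C, bond orders sum to 3 (valence 4) → 1 H
  atom 16: C, bond orders sum to 3 (valence 4) → 1 H
  atom 17: C, bond orders sum to 3 (valence 4) → 1 H
Total hydrogens: 9.

9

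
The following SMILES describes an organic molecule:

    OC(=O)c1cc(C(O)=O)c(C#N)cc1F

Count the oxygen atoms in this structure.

Scan the SMILES for O atoms (remember two-letter symbols like Cl and Br are single atoms).
Oxygen count: 4.

4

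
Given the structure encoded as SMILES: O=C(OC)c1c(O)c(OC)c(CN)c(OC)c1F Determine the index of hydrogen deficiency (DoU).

5

Molecular formula: C11H14FNO5.
DoU = (2C + 2 + N − H − X) / 2, where X is the halogen count and O/S are ignored.
    = (2·11 + 2 + 1 − 14 − 1) / 2 = 10 / 2 = 5.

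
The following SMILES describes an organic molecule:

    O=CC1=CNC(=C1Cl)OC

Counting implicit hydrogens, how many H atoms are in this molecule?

6

Walk through each heavy atom and fill implicit hydrogens from standard valence (C 4, N 3, O 2, S 2, halogen 1):
  atom 1: O, bond orders sum to 2 (valence 2) → 0 H
  atom 2: C, bond orders sum to 3 (valence 4) → 1 H
  atom 3: C, bond orders sum to 4 (valence 4) → 0 H
  atom 4: C, bond orders sum to 3 (valence 4) → 1 H
  atom 5: N, bond orders sum to 2 (valence 3) → 1 H
  atom 6: C, bond orders sum to 4 (valence 4) → 0 H
  atom 7: C, bond orders sum to 4 (valence 4) → 0 H
  atom 8: Cl (halogen, monovalent) → 0 H
  atom 9: O, bond orders sum to 2 (valence 2) → 0 H
  atom 10: C, bond orders sum to 1 (valence 4) → 3 H
Total hydrogens: 6.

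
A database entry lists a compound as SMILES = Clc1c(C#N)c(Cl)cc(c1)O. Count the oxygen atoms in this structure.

1

Scan the SMILES for O atoms (remember two-letter symbols like Cl and Br are single atoms).
Oxygen count: 1.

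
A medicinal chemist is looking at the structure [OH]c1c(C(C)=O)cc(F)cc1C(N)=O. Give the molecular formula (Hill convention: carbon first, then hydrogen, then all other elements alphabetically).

C9H8FNO3

Walk through each heavy atom and fill implicit hydrogens from standard valence (C 4, N 3, O 2, S 2, halogen 1); for lowercase aromatic atoms, an aromatic c carries 1 H when it has two neighbours and 0 H with three, and aromatic n carries 0 H:
  atom 1: O with explicit H count 1
  atom 2: aromatic c, 3 neighbours → 0 H
  atom 3: aromatic c, 3 neighbours → 0 H
  atom 4: C, bond orders sum to 4 (valence 4) → 0 H
  atom 5: C, bond orders sum to 1 (valence 4) → 3 H
  atom 6: O, bond orders sum to 2 (valence 2) → 0 H
  atom 7: aromatic c, 2 neighbours → 1 H
  atom 8: aromatic c, 3 neighbours → 0 H
  atom 9: F (halogen, monovalent) → 0 H
  atom 10: aromatic c, 2 neighbours → 1 H
  atom 11: aromatic c, 3 neighbours → 0 H
  atom 12: C, bond orders sum to 4 (valence 4) → 0 H
  atom 13: N, bond orders sum to 1 (valence 3) → 2 H
  atom 14: O, bond orders sum to 2 (valence 2) → 0 H
Totals → C:9, H:8, F:1, N:1, O:3.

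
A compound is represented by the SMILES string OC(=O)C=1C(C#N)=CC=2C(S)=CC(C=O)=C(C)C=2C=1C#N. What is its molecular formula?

C15H8N2O3S

Walk through each heavy atom and fill implicit hydrogens from standard valence (C 4, N 3, O 2, S 2, halogen 1):
  atom 1: O, bond orders sum to 1 (valence 2) → 1 H
  atom 2: C, bond orders sum to 4 (valence 4) → 0 H
  atom 3: O, bond orders sum to 2 (valence 2) → 0 H
  atom 4: C, bond orders sum to 4 (valence 4) → 0 H
  atom 5: C, bond orders sum to 4 (valence 4) → 0 H
  atom 6: C, bond orders sum to 4 (valence 4) → 0 H
  atom 7: N, bond orders sum to 3 (valence 3) → 0 H
  atom 8: C, bond orders sum to 3 (valence 4) → 1 H
  atom 9: C, bond orders sum to 4 (valence 4) → 0 H
  atom 10: C, bond orders sum to 4 (valence 4) → 0 H
  atom 11: S, bond orders sum to 1 (valence 2) → 1 H
  atom 12: C, bond orders sum to 3 (valence 4) → 1 H
  atom 13: C, bond orders sum to 4 (valence 4) → 0 H
  atom 14: C, bond orders sum to 3 (valence 4) → 1 H
  atom 15: O, bond orders sum to 2 (valence 2) → 0 H
  atom 16: C, bond orders sum to 4 (valence 4) → 0 H
  atom 17: C, bond orders sum to 1 (valence 4) → 3 H
  atom 18: C, bond orders sum to 4 (valence 4) → 0 H
  atom 19: C, bond orders sum to 4 (valence 4) → 0 H
  atom 20: C, bond orders sum to 4 (valence 4) → 0 H
  atom 21: N, bond orders sum to 3 (valence 3) → 0 H
Totals → C:15, H:8, N:2, O:3, S:1.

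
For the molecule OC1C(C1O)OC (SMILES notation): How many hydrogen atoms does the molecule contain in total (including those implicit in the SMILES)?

Walk through each heavy atom and fill implicit hydrogens from standard valence (C 4, N 3, O 2, S 2, halogen 1):
  atom 1: O, bond orders sum to 1 (valence 2) → 1 H
  atom 2: C, bond orders sum to 3 (valence 4) → 1 H
  atom 3: C, bond orders sum to 3 (valence 4) → 1 H
  atom 4: C, bond orders sum to 3 (valence 4) → 1 H
  atom 5: O, bond orders sum to 1 (valence 2) → 1 H
  atom 6: O, bond orders sum to 2 (valence 2) → 0 H
  atom 7: C, bond orders sum to 1 (valence 4) → 3 H
Total hydrogens: 8.

8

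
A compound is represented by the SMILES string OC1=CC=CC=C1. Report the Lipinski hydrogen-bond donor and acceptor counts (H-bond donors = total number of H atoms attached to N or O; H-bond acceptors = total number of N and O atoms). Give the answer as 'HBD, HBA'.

Donors: find every N or O and count the H atoms it carries.
  atom 1 (O): bond orders sum to 1 → 1 H
Lipinski HBD = 1.
Acceptors: N atoms = 0, O atoms = 1 → HBA = 1.

1, 1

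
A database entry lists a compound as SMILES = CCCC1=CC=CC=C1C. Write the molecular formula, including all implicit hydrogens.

Walk through each heavy atom and fill implicit hydrogens from standard valence (C 4, N 3, O 2, S 2, halogen 1):
  atom 1: C, bond orders sum to 1 (valence 4) → 3 H
  atom 2: C, bond orders sum to 2 (valence 4) → 2 H
  atom 3: C, bond orders sum to 2 (valence 4) → 2 H
  atom 4: C, bond orders sum to 4 (valence 4) → 0 H
  atom 5: C, bond orders sum to 3 (valence 4) → 1 H
  atom 6: C, bond orders sum to 3 (valence 4) → 1 H
  atom 7: C, bond orders sum to 3 (valence 4) → 1 H
  atom 8: C, bond orders sum to 3 (valence 4) → 1 H
  atom 9: C, bond orders sum to 4 (valence 4) → 0 H
  atom 10: C, bond orders sum to 1 (valence 4) → 3 H
Totals → C:10, H:14.
In Hill order: C10H14.

C10H14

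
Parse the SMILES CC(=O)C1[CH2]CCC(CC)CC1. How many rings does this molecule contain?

1

In SMILES, each pair of matching ring-closure digits denotes one ring-closing bond; the number of such bonds equals the number of independent rings.
Ring-closure bonds here: 1.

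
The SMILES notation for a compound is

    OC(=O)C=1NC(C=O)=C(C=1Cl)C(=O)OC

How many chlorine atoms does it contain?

1

Scan the SMILES for Cl atoms (remember two-letter symbols like Cl and Br are single atoms).
Chlorine count: 1.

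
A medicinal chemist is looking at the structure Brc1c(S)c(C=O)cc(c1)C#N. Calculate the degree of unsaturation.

Molecular formula: C8H4BrNOS.
DoU = (2C + 2 + N − H − X) / 2, where X is the halogen count and O/S are ignored.
    = (2·8 + 2 + 1 − 4 − 1) / 2 = 14 / 2 = 7.

7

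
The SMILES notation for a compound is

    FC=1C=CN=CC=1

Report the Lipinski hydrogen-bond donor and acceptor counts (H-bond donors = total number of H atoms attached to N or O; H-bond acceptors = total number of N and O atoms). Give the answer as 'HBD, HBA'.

Donors: find every N or O and count the H atoms it carries.
  atom 5 (N): bond orders sum to 3 → 0 H
Lipinski HBD = 0.
Acceptors: N atoms = 1, O atoms = 0 → HBA = 1.

0, 1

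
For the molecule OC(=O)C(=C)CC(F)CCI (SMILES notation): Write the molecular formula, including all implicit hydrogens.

Walk through each heavy atom and fill implicit hydrogens from standard valence (C 4, N 3, O 2, S 2, halogen 1):
  atom 1: O, bond orders sum to 1 (valence 2) → 1 H
  atom 2: C, bond orders sum to 4 (valence 4) → 0 H
  atom 3: O, bond orders sum to 2 (valence 2) → 0 H
  atom 4: C, bond orders sum to 4 (valence 4) → 0 H
  atom 5: C, bond orders sum to 2 (valence 4) → 2 H
  atom 6: C, bond orders sum to 2 (valence 4) → 2 H
  atom 7: C, bond orders sum to 3 (valence 4) → 1 H
  atom 8: F (halogen, monovalent) → 0 H
  atom 9: C, bond orders sum to 2 (valence 4) → 2 H
  atom 10: C, bond orders sum to 2 (valence 4) → 2 H
  atom 11: I (halogen, monovalent) → 0 H
Totals → C:7, H:10, F:1, I:1, O:2.
In Hill order: C7H10FIO2.

C7H10FIO2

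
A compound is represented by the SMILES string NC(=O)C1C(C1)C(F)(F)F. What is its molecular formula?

Walk through each heavy atom and fill implicit hydrogens from standard valence (C 4, N 3, O 2, S 2, halogen 1):
  atom 1: N, bond orders sum to 1 (valence 3) → 2 H
  atom 2: C, bond orders sum to 4 (valence 4) → 0 H
  atom 3: O, bond orders sum to 2 (valence 2) → 0 H
  atom 4: C, bond orders sum to 3 (valence 4) → 1 H
  atom 5: C, bond orders sum to 3 (valence 4) → 1 H
  atom 6: C, bond orders sum to 2 (valence 4) → 2 H
  atom 7: C, bond orders sum to 4 (valence 4) → 0 H
  atom 8: F (halogen, monovalent) → 0 H
  atom 9: F (halogen, monovalent) → 0 H
  atom 10: F (halogen, monovalent) → 0 H
Totals → C:5, H:6, F:3, N:1, O:1.
In Hill order: C5H6F3NO.

C5H6F3NO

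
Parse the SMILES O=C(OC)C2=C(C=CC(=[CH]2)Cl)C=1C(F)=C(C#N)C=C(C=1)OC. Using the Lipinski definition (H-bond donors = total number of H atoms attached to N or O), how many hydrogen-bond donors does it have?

0

Donors: find every N or O and count the H atoms it carries.
  atom 1 (O): bond orders sum to 2 → 0 H
  atom 3 (O): bond orders sum to 2 → 0 H
  atom 17 (N): bond orders sum to 3 → 0 H
  atom 21 (O): bond orders sum to 2 → 0 H
Lipinski HBD = 0.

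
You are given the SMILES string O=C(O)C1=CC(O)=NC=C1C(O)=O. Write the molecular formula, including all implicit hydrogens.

C7H5NO5

Walk through each heavy atom and fill implicit hydrogens from standard valence (C 4, N 3, O 2, S 2, halogen 1):
  atom 1: O, bond orders sum to 2 (valence 2) → 0 H
  atom 2: C, bond orders sum to 4 (valence 4) → 0 H
  atom 3: O, bond orders sum to 1 (valence 2) → 1 H
  atom 4: C, bond orders sum to 4 (valence 4) → 0 H
  atom 5: C, bond orders sum to 3 (valence 4) → 1 H
  atom 6: C, bond orders sum to 4 (valence 4) → 0 H
  atom 7: O, bond orders sum to 1 (valence 2) → 1 H
  atom 8: N, bond orders sum to 3 (valence 3) → 0 H
  atom 9: C, bond orders sum to 3 (valence 4) → 1 H
  atom 10: C, bond orders sum to 4 (valence 4) → 0 H
  atom 11: C, bond orders sum to 4 (valence 4) → 0 H
  atom 12: O, bond orders sum to 1 (valence 2) → 1 H
  atom 13: O, bond orders sum to 2 (valence 2) → 0 H
Totals → C:7, H:5, N:1, O:5.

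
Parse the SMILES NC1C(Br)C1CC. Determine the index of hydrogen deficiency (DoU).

1

Degree of unsaturation = (number of rings) + (number of π bonds).
Ring closures in the SMILES: 1.
π bonds: none → 0 DoU from unsaturation.
Total DoU = 1 + 0 = 1.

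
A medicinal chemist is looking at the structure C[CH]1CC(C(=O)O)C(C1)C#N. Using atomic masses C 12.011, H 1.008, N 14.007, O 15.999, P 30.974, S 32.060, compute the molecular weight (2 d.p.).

153.18 g/mol

First, the molecular formula is C8H11NO2 (counting implicit H from valence).
  C: 8 × 12.011 = 96.088
  H: 11 × 1.008 = 11.088
  N: 1 × 14.007 = 14.007
  O: 2 × 15.999 = 31.998
Sum: 8×12.011 + 11×1.008 + 1×14.007 + 2×15.999 = 153.181 → 153.18 g/mol.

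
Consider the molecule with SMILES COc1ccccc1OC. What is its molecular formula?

C8H10O2

Walk through each heavy atom and fill implicit hydrogens from standard valence (C 4, N 3, O 2, S 2, halogen 1); for lowercase aromatic atoms, an aromatic c carries 1 H when it has two neighbours and 0 H with three, and aromatic n carries 0 H:
  atom 1: C, bond orders sum to 1 (valence 4) → 3 H
  atom 2: O, bond orders sum to 2 (valence 2) → 0 H
  atom 3: aromatic c, 3 neighbours → 0 H
  atom 4: aromatic c, 2 neighbours → 1 H
  atom 5: aromatic c, 2 neighbours → 1 H
  atom 6: aromatic c, 2 neighbours → 1 H
  atom 7: aromatic c, 2 neighbours → 1 H
  atom 8: aromatic c, 3 neighbours → 0 H
  atom 9: O, bond orders sum to 2 (valence 2) → 0 H
  atom 10: C, bond orders sum to 1 (valence 4) → 3 H
Totals → C:8, H:10, O:2.
In Hill order: C8H10O2.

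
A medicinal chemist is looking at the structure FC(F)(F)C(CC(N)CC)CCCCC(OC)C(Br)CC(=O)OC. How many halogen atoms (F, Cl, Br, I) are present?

4

Halogen atoms appear at heavy-atom positions 1, 3, 4, 19 (1×Br, 3×F).
Other groups present: 1 ester, 1 ether, 1 primary amine.
Halogen count: 4.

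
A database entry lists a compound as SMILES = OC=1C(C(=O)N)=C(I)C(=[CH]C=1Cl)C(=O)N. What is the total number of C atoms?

Count every carbon token in the SMILES (each C, including those in ring-closure positions and inside branches).
Carbon count: 8.

8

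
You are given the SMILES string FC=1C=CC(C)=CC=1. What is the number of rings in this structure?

In SMILES, each pair of matching ring-closure digits denotes one ring-closing bond; the number of such bonds equals the number of independent rings.
Ring-closure bonds here: 1.

1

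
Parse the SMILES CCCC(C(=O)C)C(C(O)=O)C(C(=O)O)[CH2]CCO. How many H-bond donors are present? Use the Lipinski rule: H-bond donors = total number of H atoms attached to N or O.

3

Donors: find every N or O and count the H atoms it carries.
  atom 6 (O): bond orders sum to 2 → 0 H
  atom 10 (O): bond orders sum to 1 → 1 H
  atom 11 (O): bond orders sum to 2 → 0 H
  atom 14 (O): bond orders sum to 2 → 0 H
  atom 15 (O): bond orders sum to 1 → 1 H
  atom 19 (O): bond orders sum to 1 → 1 H
Lipinski HBD = 3.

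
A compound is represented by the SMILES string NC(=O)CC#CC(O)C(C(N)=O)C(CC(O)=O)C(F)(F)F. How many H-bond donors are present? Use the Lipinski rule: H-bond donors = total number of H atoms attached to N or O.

6

Donors: find every N or O and count the H atoms it carries.
  atom 1 (N): bond orders sum to 1 → 2 H
  atom 3 (O): bond orders sum to 2 → 0 H
  atom 8 (O): bond orders sum to 1 → 1 H
  atom 11 (N): bond orders sum to 1 → 2 H
  atom 12 (O): bond orders sum to 2 → 0 H
  atom 16 (O): bond orders sum to 1 → 1 H
  atom 17 (O): bond orders sum to 2 → 0 H
Lipinski HBD = 6.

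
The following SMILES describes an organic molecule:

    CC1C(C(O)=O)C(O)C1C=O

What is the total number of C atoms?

7

Count every carbon token in the SMILES (each C, including those in ring-closure positions and inside branches).
Carbon count: 7.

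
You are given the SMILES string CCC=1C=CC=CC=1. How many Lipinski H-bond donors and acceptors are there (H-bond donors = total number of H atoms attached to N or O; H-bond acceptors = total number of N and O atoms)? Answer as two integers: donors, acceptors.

0, 0

Donors: find every N or O and count the H atoms it carries.
  (no N or O atoms present)
Lipinski HBD = 0.
Acceptors: N atoms = 0, O atoms = 0 → HBA = 0.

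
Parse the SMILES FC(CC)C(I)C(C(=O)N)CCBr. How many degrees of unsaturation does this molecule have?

1

Molecular formula: C8H14BrFINO.
DoU = (2C + 2 + N − H − X) / 2, where X is the halogen count and O/S are ignored.
    = (2·8 + 2 + 1 − 14 − 3) / 2 = 2 / 2 = 1.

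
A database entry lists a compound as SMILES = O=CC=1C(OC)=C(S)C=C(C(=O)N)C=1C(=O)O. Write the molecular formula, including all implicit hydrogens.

C10H9NO5S

Walk through each heavy atom and fill implicit hydrogens from standard valence (C 4, N 3, O 2, S 2, halogen 1):
  atom 1: O, bond orders sum to 2 (valence 2) → 0 H
  atom 2: C, bond orders sum to 3 (valence 4) → 1 H
  atom 3: C, bond orders sum to 4 (valence 4) → 0 H
  atom 4: C, bond orders sum to 4 (valence 4) → 0 H
  atom 5: O, bond orders sum to 2 (valence 2) → 0 H
  atom 6: C, bond orders sum to 1 (valence 4) → 3 H
  atom 7: C, bond orders sum to 4 (valence 4) → 0 H
  atom 8: S, bond orders sum to 1 (valence 2) → 1 H
  atom 9: C, bond orders sum to 3 (valence 4) → 1 H
  atom 10: C, bond orders sum to 4 (valence 4) → 0 H
  atom 11: C, bond orders sum to 4 (valence 4) → 0 H
  atom 12: O, bond orders sum to 2 (valence 2) → 0 H
  atom 13: N, bond orders sum to 1 (valence 3) → 2 H
  atom 14: C, bond orders sum to 4 (valence 4) → 0 H
  atom 15: C, bond orders sum to 4 (valence 4) → 0 H
  atom 16: O, bond orders sum to 2 (valence 2) → 0 H
  atom 17: O, bond orders sum to 1 (valence 2) → 1 H
Totals → C:10, H:9, N:1, O:5, S:1.
In Hill order: C10H9NO5S.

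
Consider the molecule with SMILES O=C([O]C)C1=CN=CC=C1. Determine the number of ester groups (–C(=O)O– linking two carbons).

The ester motif appears at heavy-atom position 2 in the SMILES.
Ester count: 1.

1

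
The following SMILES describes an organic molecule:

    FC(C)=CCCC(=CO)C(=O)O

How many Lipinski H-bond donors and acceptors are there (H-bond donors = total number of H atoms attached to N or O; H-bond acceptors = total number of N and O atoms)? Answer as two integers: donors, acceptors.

Donors: find every N or O and count the H atoms it carries.
  atom 9 (O): bond orders sum to 1 → 1 H
  atom 11 (O): bond orders sum to 2 → 0 H
  atom 12 (O): bond orders sum to 1 → 1 H
Lipinski HBD = 2.
Acceptors: N atoms = 0, O atoms = 3 → HBA = 3.

2, 3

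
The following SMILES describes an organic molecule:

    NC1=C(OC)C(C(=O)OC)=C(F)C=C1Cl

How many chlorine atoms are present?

1

Scan the SMILES for Cl atoms (remember two-letter symbols like Cl and Br are single atoms).
Chlorine count: 1.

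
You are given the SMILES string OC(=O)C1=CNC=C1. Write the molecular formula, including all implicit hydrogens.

Walk through each heavy atom and fill implicit hydrogens from standard valence (C 4, N 3, O 2, S 2, halogen 1):
  atom 1: O, bond orders sum to 1 (valence 2) → 1 H
  atom 2: C, bond orders sum to 4 (valence 4) → 0 H
  atom 3: O, bond orders sum to 2 (valence 2) → 0 H
  atom 4: C, bond orders sum to 4 (valence 4) → 0 H
  atom 5: C, bond orders sum to 3 (valence 4) → 1 H
  atom 6: N, bond orders sum to 2 (valence 3) → 1 H
  atom 7: C, bond orders sum to 3 (valence 4) → 1 H
  atom 8: C, bond orders sum to 3 (valence 4) → 1 H
Totals → C:5, H:5, N:1, O:2.

C5H5NO2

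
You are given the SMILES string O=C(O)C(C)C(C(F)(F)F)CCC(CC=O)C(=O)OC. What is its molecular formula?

C12H17F3O5

Walk through each heavy atom and fill implicit hydrogens from standard valence (C 4, N 3, O 2, S 2, halogen 1):
  atom 1: O, bond orders sum to 2 (valence 2) → 0 H
  atom 2: C, bond orders sum to 4 (valence 4) → 0 H
  atom 3: O, bond orders sum to 1 (valence 2) → 1 H
  atom 4: C, bond orders sum to 3 (valence 4) → 1 H
  atom 5: C, bond orders sum to 1 (valence 4) → 3 H
  atom 6: C, bond orders sum to 3 (valence 4) → 1 H
  atom 7: C, bond orders sum to 4 (valence 4) → 0 H
  atom 8: F (halogen, monovalent) → 0 H
  atom 9: F (halogen, monovalent) → 0 H
  atom 10: F (halogen, monovalent) → 0 H
  atom 11: C, bond orders sum to 2 (valence 4) → 2 H
  atom 12: C, bond orders sum to 2 (valence 4) → 2 H
  atom 13: C, bond orders sum to 3 (valence 4) → 1 H
  atom 14: C, bond orders sum to 2 (valence 4) → 2 H
  atom 15: C, bond orders sum to 3 (valence 4) → 1 H
  atom 16: O, bond orders sum to 2 (valence 2) → 0 H
  atom 17: C, bond orders sum to 4 (valence 4) → 0 H
  atom 18: O, bond orders sum to 2 (valence 2) → 0 H
  atom 19: O, bond orders sum to 2 (valence 2) → 0 H
  atom 20: C, bond orders sum to 1 (valence 4) → 3 H
Totals → C:12, H:17, F:3, O:5.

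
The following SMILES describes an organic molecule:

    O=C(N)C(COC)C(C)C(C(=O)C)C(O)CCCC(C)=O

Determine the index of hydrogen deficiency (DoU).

Degree of unsaturation = (number of rings) + (number of π bonds).
Ring closures in the SMILES: 0.
π bonds: 3 double bonds (each 1 DoU) → 3 DoU from unsaturation.
Total DoU = 0 + 3 = 3.

3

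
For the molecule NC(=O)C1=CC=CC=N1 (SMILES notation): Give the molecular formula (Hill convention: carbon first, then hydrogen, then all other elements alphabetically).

Walk through each heavy atom and fill implicit hydrogens from standard valence (C 4, N 3, O 2, S 2, halogen 1):
  atom 1: N, bond orders sum to 1 (valence 3) → 2 H
  atom 2: C, bond orders sum to 4 (valence 4) → 0 H
  atom 3: O, bond orders sum to 2 (valence 2) → 0 H
  atom 4: C, bond orders sum to 4 (valence 4) → 0 H
  atom 5: C, bond orders sum to 3 (valence 4) → 1 H
  atom 6: C, bond orders sum to 3 (valence 4) → 1 H
  atom 7: C, bond orders sum to 3 (valence 4) → 1 H
  atom 8: C, bond orders sum to 3 (valence 4) → 1 H
  atom 9: N, bond orders sum to 3 (valence 3) → 0 H
Totals → C:6, H:6, N:2, O:1.

C6H6N2O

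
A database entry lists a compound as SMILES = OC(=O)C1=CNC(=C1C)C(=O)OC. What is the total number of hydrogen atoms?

9

Walk through each heavy atom and fill implicit hydrogens from standard valence (C 4, N 3, O 2, S 2, halogen 1):
  atom 1: O, bond orders sum to 1 (valence 2) → 1 H
  atom 2: C, bond orders sum to 4 (valence 4) → 0 H
  atom 3: O, bond orders sum to 2 (valence 2) → 0 H
  atom 4: C, bond orders sum to 4 (valence 4) → 0 H
  atom 5: C, bond orders sum to 3 (valence 4) → 1 H
  atom 6: N, bond orders sum to 2 (valence 3) → 1 H
  atom 7: C, bond orders sum to 4 (valence 4) → 0 H
  atom 8: C, bond orders sum to 4 (valence 4) → 0 H
  atom 9: C, bond orders sum to 1 (valence 4) → 3 H
  atom 10: C, bond orders sum to 4 (valence 4) → 0 H
  atom 11: O, bond orders sum to 2 (valence 2) → 0 H
  atom 12: O, bond orders sum to 2 (valence 2) → 0 H
  atom 13: C, bond orders sum to 1 (valence 4) → 3 H
Total hydrogens: 9.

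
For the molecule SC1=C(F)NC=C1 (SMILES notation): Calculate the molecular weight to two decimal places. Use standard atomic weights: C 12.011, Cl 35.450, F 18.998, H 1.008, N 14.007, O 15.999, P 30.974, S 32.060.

First, the molecular formula is C4H4FNS (counting implicit H from valence).
  C: 4 × 12.011 = 48.044
  F: 1 × 18.998 = 18.998
  H: 4 × 1.008 = 4.032
  N: 1 × 14.007 = 14.007
  S: 1 × 32.060 = 32.060
Sum: 4×12.011 + 1×18.998 + 4×1.008 + 1×14.007 + 1×32.060 = 117.141 → 117.14 g/mol.

117.14 g/mol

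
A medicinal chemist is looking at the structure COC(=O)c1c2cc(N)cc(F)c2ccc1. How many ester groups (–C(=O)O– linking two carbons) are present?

1

The ester motif appears at heavy-atom position 3 in the SMILES.
Other groups present: 1 primary amine.
Ester count: 1.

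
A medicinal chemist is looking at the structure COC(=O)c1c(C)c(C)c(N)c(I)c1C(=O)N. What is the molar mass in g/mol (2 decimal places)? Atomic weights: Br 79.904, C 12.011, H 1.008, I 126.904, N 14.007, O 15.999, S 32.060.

348.14 g/mol

First, the molecular formula is C11H13IN2O3 (counting implicit H from valence).
  C: 11 × 12.011 = 132.121
  H: 13 × 1.008 = 13.104
  I: 1 × 126.904 = 126.904
  N: 2 × 14.007 = 28.014
  O: 3 × 15.999 = 47.997
Sum: 11×12.011 + 13×1.008 + 1×126.904 + 2×14.007 + 3×15.999 = 348.140 → 348.14 g/mol.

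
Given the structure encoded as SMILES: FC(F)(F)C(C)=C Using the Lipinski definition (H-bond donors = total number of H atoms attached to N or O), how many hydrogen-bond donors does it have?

Donors: find every N or O and count the H atoms it carries.
  (no N or O atoms present)
Lipinski HBD = 0.

0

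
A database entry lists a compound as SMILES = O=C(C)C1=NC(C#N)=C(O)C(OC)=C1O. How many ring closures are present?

In SMILES, each pair of matching ring-closure digits denotes one ring-closing bond; the number of such bonds equals the number of independent rings.
Ring-closure bonds here: 1.

1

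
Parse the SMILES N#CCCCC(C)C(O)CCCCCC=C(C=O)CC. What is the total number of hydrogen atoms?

Walk through each heavy atom and fill implicit hydrogens from standard valence (C 4, N 3, O 2, S 2, halogen 1):
  atom 1: N, bond orders sum to 3 (valence 3) → 0 H
  atom 2: C, bond orders sum to 4 (valence 4) → 0 H
  atom 3: C, bond orders sum to 2 (valence 4) → 2 H
  atom 4: C, bond orders sum to 2 (valence 4) → 2 H
  atom 5: C, bond orders sum to 2 (valence 4) → 2 H
  atom 6: C, bond orders sum to 3 (valence 4) → 1 H
  atom 7: C, bond orders sum to 1 (valence 4) → 3 H
  atom 8: C, bond orders sum to 3 (valence 4) → 1 H
  atom 9: O, bond orders sum to 1 (valence 2) → 1 H
  atom 10: C, bond orders sum to 2 (valence 4) → 2 H
  atom 11: C, bond orders sum to 2 (valence 4) → 2 H
  atom 12: C, bond orders sum to 2 (valence 4) → 2 H
  atom 13: C, bond orders sum to 2 (valence 4) → 2 H
  atom 14: C, bond orders sum to 2 (valence 4) → 2 H
  atom 15: C, bond orders sum to 3 (valence 4) → 1 H
  atom 16: C, bond orders sum to 4 (valence 4) → 0 H
  atom 17: C, bond orders sum to 3 (valence 4) → 1 H
  atom 18: O, bond orders sum to 2 (valence 2) → 0 H
  atom 19: C, bond orders sum to 2 (valence 4) → 2 H
  atom 20: C, bond orders sum to 1 (valence 4) → 3 H
Total hydrogens: 29.

29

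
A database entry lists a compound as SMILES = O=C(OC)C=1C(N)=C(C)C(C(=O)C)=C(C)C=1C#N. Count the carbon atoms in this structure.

Count every carbon token in the SMILES (each C, including those in ring-closure positions and inside branches).
Carbon count: 13.

13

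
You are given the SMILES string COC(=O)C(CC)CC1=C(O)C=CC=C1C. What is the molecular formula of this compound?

C13H18O3

Walk through each heavy atom and fill implicit hydrogens from standard valence (C 4, N 3, O 2, S 2, halogen 1):
  atom 1: C, bond orders sum to 1 (valence 4) → 3 H
  atom 2: O, bond orders sum to 2 (valence 2) → 0 H
  atom 3: C, bond orders sum to 4 (valence 4) → 0 H
  atom 4: O, bond orders sum to 2 (valence 2) → 0 H
  atom 5: C, bond orders sum to 3 (valence 4) → 1 H
  atom 6: C, bond orders sum to 2 (valence 4) → 2 H
  atom 7: C, bond orders sum to 1 (valence 4) → 3 H
  atom 8: C, bond orders sum to 2 (valence 4) → 2 H
  atom 9: C, bond orders sum to 4 (valence 4) → 0 H
  atom 10: C, bond orders sum to 4 (valence 4) → 0 H
  atom 11: O, bond orders sum to 1 (valence 2) → 1 H
  atom 12: C, bond orders sum to 3 (valence 4) → 1 H
  atom 13: C, bond orders sum to 3 (valence 4) → 1 H
  atom 14: C, bond orders sum to 3 (valence 4) → 1 H
  atom 15: C, bond orders sum to 4 (valence 4) → 0 H
  atom 16: C, bond orders sum to 1 (valence 4) → 3 H
Totals → C:13, H:18, O:3.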